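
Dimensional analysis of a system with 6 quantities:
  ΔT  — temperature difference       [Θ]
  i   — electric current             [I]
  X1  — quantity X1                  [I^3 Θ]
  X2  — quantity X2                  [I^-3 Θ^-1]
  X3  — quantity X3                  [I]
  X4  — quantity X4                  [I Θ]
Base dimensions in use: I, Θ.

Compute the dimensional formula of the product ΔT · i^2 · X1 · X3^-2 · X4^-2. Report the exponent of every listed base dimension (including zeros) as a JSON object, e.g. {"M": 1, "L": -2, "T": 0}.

{"I": 1, "Θ": 0}

Write exponents as rows I,Θ / cols ΔT,i,X1,X2,X3,X4:
  I: [ 0  1  3 -3  1  1]
  Θ: [ 1  0  1 -1  0  1]
  [I]: (1)·0+(2)·1+(1)·3+(-2)·1+(-2)·1 = 1
  [Θ]: (1)·1+(2)·0+(1)·1+(-2)·0+(-2)·1 = 0
⇒ I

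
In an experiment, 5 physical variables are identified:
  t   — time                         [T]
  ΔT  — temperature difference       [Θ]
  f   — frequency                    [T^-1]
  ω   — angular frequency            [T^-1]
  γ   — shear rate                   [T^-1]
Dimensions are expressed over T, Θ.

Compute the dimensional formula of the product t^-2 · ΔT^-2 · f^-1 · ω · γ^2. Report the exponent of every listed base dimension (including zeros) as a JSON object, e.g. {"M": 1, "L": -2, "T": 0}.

{"T": -4, "Θ": -2}

Dimensional matrix (T×Θ by t×ΔT×f×ω×γ):
  T: [ 1  0 -1 -1 -1]
  Θ: [ 0  1  0  0  0]
  [T]: (-2)·1+(-2)·0+(-1)·-1+(1)·-1+(2)·-1 = -4
  [Θ]: (-2)·0+(-2)·1+(-1)·0+(1)·0+(2)·0 = -2
⇒ T^-4 Θ^-2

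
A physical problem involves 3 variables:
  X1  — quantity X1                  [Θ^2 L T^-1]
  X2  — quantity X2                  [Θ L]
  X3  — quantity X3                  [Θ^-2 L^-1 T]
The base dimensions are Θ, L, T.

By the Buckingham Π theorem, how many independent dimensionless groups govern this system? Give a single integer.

Dimensional matrix (Θ×L×T by X1×X2×X3):
  Θ: [ 2  1 -2]
  L: [ 1  1 -1]
  T: [-1  0  1]
RREF → pivots at {X1,X2} ⇒ r = 2
Π count = n − r = 3 − 2 = 1

1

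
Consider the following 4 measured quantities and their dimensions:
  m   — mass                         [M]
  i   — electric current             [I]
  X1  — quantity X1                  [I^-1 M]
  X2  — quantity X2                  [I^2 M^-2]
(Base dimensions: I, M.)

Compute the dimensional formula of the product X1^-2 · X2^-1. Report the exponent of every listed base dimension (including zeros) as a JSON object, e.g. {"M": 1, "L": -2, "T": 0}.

{"I": 0, "M": 0}

Write exponents as rows I,M / cols m,i,X1,X2:
  I: [ 0  1 -1  2]
  M: [ 1  0  1 -2]
  [I]: (-2)·-1+(-1)·2 = 0
  [M]: (-2)·1+(-1)·-2 = 0
⇒ 1 (dimensionless)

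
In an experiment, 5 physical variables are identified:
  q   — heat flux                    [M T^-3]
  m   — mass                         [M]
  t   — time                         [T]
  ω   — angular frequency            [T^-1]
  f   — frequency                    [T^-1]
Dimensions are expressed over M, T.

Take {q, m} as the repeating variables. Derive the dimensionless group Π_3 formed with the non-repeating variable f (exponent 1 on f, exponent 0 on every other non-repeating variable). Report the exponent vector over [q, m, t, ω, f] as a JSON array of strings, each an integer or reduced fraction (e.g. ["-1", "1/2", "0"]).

Write exponents as rows M,T / cols q,m,t,ω,f:
  M: [ 1  1  0  0  0]
  T: [-3  0  1 -1 -1]
Echelon form has 2 nonzero rows (pivots: q,m)
Repeat: q,m; free: t,ω,f
RREF:
  r0: [   1    0 -1/3  1/3  1/3]
  r1: [   0    1  1/3 -1/3 -1/3]
Fix exponent of f at 1, t at 0, ω at 0; solve each RREF row for its pivot's exponent:
  r0: exp(q) + (1/3)·1 = 0 ⇒ exp(q) = -1/3
  r1: exp(m) + (-1/3)·1 = 0 ⇒ exp(m) = 1/3
Π_3 = q^(-1/3) · m^(1/3) · f

["-1/3", "1/3", "0", "0", "1"]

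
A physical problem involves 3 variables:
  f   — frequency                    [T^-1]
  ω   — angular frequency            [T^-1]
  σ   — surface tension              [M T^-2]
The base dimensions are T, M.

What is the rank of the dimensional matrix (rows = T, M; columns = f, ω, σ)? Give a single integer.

Exponent matrix [T,M] × [f,ω,σ]:
  T: [-1 -1 -2]
  M: [ 0  0  1]
RREF → pivots at {f,σ} ⇒ r = 2

2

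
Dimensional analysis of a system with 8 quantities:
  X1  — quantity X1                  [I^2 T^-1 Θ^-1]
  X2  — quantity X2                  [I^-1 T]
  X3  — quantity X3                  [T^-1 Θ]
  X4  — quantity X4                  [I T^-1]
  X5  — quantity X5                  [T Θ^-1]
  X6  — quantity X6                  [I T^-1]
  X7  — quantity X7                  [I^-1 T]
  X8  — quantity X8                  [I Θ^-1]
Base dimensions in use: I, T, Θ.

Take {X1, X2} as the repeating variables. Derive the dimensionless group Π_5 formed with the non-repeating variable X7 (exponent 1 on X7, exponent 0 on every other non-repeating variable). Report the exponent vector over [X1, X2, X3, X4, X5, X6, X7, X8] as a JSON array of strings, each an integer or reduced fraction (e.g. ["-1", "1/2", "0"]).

["0", "-1", "0", "0", "0", "0", "1", "0"]

Write exponents as rows I,T,Θ / cols X1,X2,X3,X4,X5,X6,X7,X8:
  I: [ 2 -1  0  1  0  1 -1  1]
  T: [-1  1 -1 -1  1 -1  1  0]
  Θ: [-1  0  1  0 -1  0  0 -1]
Echelon form has 2 nonzero rows (pivots: X1,X2)
Repeat: X1,X2; free: X3,X4,X5,X6,X7,X8
RREF:
  r0: [   1    0   -1    0    1    0    0    1]
  r1: [   0    1   -2   -1    2   -1    1    1]
  r2: [   0    0    0    0    0    0    0    0]
Fix exponent of X7 at 1, X3 at 0, X4 at 0, X5 at 0, X6 at 0, X8 at 0; solve each RREF row for its pivot's exponent:
  r0: exp(X1) + (0)·1 = 0 ⇒ exp(X1) = 0
  r1: exp(X2) + (1)·1 = 0 ⇒ exp(X2) = -1
Π_5 = X2^-1 · X7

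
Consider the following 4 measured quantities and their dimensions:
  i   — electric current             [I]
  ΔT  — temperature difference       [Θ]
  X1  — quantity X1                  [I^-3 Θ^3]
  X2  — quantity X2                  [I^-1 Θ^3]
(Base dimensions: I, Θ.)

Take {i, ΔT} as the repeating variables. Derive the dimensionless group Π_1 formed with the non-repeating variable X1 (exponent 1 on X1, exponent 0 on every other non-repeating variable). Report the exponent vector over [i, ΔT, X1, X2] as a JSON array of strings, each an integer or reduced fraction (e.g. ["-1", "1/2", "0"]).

Write exponents as rows I,Θ / cols i,ΔT,X1,X2:
  I: [ 1  0 -3 -1]
  Θ: [ 0  1  3  3]
RREF → pivots at {i,ΔT} ⇒ r = 2
Repeat: i,ΔT; free: X1,X2
RREF:
  r0: [   1    0   -3   -1]
  r1: [   0    1    3    3]
Fix exponent of X1 at 1, X2 at 0; solve each RREF row for its pivot's exponent:
  r0: exp(i) + (-3)·1 = 0 ⇒ exp(i) = 3
  r1: exp(ΔT) + (3)·1 = 0 ⇒ exp(ΔT) = -3
Π_1 = i^3 · ΔT^-3 · X1

["3", "-3", "1", "0"]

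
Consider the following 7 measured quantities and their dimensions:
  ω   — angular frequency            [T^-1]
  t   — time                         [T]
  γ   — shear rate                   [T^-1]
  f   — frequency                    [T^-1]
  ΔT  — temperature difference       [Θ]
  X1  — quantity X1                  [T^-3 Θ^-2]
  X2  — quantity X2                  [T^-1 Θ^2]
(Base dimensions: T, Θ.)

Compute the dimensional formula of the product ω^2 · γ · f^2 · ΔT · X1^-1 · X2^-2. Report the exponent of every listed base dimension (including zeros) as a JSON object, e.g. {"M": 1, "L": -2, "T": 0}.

Exponent matrix [T,Θ] × [ω,t,γ,f,ΔT,X1,X2]:
  T: [-1  1 -1 -1  0 -3 -1]
  Θ: [ 0  0  0  0  1 -2  2]
  [T]: (2)·-1+(1)·-1+(2)·-1+(1)·0+(-1)·-3+(-2)·-1 = 0
  [Θ]: (2)·0+(1)·0+(2)·0+(1)·1+(-1)·-2+(-2)·2 = -1
⇒ Θ^-1

{"T": 0, "Θ": -1}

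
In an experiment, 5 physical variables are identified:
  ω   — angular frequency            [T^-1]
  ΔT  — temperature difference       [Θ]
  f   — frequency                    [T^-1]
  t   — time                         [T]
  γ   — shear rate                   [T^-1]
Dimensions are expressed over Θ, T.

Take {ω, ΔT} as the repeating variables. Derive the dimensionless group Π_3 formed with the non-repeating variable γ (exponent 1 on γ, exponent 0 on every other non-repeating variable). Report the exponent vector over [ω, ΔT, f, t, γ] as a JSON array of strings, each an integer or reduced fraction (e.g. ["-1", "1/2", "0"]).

["-1", "0", "0", "0", "1"]

Dimensional matrix (Θ×T by ω×ΔT×f×t×γ):
  Θ: [ 0  1  0  0  0]
  T: [-1  0 -1  1 -1]
Echelon form has 2 nonzero rows (pivots: ω,ΔT)
Repeat: ω,ΔT; free: f,t,γ
RREF:
  r0: [   1    0    1   -1    1]
  r1: [   0    1    0    0    0]
Fix exponent of γ at 1, f at 0, t at 0; solve each RREF row for its pivot's exponent:
  r0: exp(ω) + (1)·1 = 0 ⇒ exp(ω) = -1
  r1: exp(ΔT) + (0)·1 = 0 ⇒ exp(ΔT) = 0
Π_3 = ω^-1 · γ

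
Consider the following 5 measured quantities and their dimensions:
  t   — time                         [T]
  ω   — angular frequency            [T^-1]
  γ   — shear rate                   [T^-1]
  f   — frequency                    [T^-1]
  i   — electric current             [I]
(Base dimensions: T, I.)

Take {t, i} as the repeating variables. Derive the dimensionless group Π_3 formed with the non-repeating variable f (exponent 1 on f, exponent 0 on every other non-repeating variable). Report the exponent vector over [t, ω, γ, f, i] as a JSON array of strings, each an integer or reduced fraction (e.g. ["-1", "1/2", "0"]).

["1", "0", "0", "1", "0"]

Exponent matrix [T,I] × [t,ω,γ,f,i]:
  T: [ 1 -1 -1 -1  0]
  I: [ 0  0  0  0  1]
Row reduction gives pivot columns t,i; rank = 2
Repeat: t,i; free: ω,γ,f
RREF:
  r0: [   1   -1   -1   -1    0]
  r1: [   0    0    0    0    1]
Fix exponent of f at 1, ω at 0, γ at 0; solve each RREF row for its pivot's exponent:
  r0: exp(t) + (-1)·1 = 0 ⇒ exp(t) = 1
  r1: exp(i) + (0)·1 = 0 ⇒ exp(i) = 0
Π_3 = t · f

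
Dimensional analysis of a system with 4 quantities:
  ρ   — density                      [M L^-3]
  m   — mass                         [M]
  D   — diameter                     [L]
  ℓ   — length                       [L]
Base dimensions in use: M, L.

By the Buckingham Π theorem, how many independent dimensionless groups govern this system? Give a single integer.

2

Dimensional matrix (M×L by ρ×m×D×ℓ):
  M: [ 1  1  0  0]
  L: [-3  0  1  1]
RREF → pivots at {ρ,m} ⇒ r = 2
Π count = n − r = 4 − 2 = 2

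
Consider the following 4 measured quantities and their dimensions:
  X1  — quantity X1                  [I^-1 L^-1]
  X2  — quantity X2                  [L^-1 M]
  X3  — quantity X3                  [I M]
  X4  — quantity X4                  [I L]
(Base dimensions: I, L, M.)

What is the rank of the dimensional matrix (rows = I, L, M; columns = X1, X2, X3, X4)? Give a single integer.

2

Dimensional matrix (I×L×M by X1×X2×X3×X4):
  I: [-1  0  1  1]
  L: [-1 -1  0  1]
  M: [ 0  1  1  0]
Row reduction gives pivot columns X1,X2; rank = 2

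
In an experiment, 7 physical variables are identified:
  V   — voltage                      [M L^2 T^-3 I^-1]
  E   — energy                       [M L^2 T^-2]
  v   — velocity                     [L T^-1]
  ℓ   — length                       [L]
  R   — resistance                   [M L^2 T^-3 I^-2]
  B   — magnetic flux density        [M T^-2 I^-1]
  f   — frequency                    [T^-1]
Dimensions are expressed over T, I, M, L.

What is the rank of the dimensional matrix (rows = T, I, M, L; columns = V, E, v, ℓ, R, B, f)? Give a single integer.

4

Dimensional matrix (T×I×M×L by V×E×v×ℓ×R×B×f):
  T: [-3 -2 -1  0 -3 -2 -1]
  I: [-1  0  0  0 -2 -1  0]
  M: [ 1  1  0  0  1  1  0]
  L: [ 2  2  1  1  2  0  0]
Echelon form has 4 nonzero rows (pivots: V,E,v,ℓ)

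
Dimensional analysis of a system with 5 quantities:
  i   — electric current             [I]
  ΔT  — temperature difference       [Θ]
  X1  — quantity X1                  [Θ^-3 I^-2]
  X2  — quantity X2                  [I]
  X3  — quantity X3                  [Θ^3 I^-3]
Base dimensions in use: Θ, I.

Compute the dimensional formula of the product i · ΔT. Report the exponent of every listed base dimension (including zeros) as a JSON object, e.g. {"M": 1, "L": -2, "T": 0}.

{"Θ": 1, "I": 1}

Dimensional matrix (Θ×I by i×ΔT×X1×X2×X3):
  Θ: [ 0  1 -3  0  3]
  I: [ 1  0 -2  1 -3]
  [Θ]: (1)·0+(1)·1 = 1
  [I]: (1)·1+(1)·0 = 1
⇒ Θ I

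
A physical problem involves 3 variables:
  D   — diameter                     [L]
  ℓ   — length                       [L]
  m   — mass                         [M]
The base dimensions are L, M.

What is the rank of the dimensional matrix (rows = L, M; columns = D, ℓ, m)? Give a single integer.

Exponent matrix [L,M] × [D,ℓ,m]:
  L: [ 1  1  0]
  M: [ 0  0  1]
Row reduction gives pivot columns D,m; rank = 2

2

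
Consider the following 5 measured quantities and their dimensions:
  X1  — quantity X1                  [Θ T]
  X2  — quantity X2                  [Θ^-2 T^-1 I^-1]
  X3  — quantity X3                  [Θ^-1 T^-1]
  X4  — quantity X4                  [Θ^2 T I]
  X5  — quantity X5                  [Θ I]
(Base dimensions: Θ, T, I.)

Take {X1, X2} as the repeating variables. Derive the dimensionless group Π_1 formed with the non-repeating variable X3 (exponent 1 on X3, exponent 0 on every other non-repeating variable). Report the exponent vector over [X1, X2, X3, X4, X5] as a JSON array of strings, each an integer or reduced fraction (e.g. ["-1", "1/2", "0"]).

Write exponents as rows Θ,T,I / cols X1,X2,X3,X4,X5:
  Θ: [ 1 -2 -1  2  1]
  T: [ 1 -1 -1  1  0]
  I: [ 0 -1  0  1  1]
Row reduction gives pivot columns X1,X2; rank = 2
Repeat: X1,X2; free: X3,X4,X5
RREF:
  r0: [   1    0   -1    0   -1]
  r1: [   0    1    0   -1   -1]
  r2: [   0    0    0    0    0]
Fix exponent of X3 at 1, X4 at 0, X5 at 0; solve each RREF row for its pivot's exponent:
  r0: exp(X1) + (-1)·1 = 0 ⇒ exp(X1) = 1
  r1: exp(X2) + (0)·1 = 0 ⇒ exp(X2) = 0
Π_1 = X1 · X3

["1", "0", "1", "0", "0"]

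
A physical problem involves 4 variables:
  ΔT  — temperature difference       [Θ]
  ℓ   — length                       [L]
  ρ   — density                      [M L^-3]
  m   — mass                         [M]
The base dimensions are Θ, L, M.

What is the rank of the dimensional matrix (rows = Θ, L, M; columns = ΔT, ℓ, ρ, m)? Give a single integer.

3

Write exponents as rows Θ,L,M / cols ΔT,ℓ,ρ,m:
  Θ: [ 1  0  0  0]
  L: [ 0  1 -3  0]
  M: [ 0  0  1  1]
RREF → pivots at {ΔT,ℓ,ρ} ⇒ r = 3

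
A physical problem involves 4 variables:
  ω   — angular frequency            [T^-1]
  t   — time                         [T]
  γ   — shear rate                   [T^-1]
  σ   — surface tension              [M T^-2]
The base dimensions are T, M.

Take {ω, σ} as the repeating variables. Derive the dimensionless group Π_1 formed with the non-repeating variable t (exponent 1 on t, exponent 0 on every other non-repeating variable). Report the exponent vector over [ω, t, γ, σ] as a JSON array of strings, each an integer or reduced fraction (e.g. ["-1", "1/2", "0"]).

Dimensional matrix (T×M by ω×t×γ×σ):
  T: [-1  1 -1 -2]
  M: [ 0  0  0  1]
Row reduction gives pivot columns ω,σ; rank = 2
Pivot set = {ω,σ}, free = {t,γ}
RREF:
  r0: [   1   -1    1    0]
  r1: [   0    0    0    1]
Fix exponent of t at 1, γ at 0; solve each RREF row for its pivot's exponent:
  r0: exp(ω) + (-1)·1 = 0 ⇒ exp(ω) = 1
  r1: exp(σ) + (0)·1 = 0 ⇒ exp(σ) = 0
Π_1 = ω · t

["1", "1", "0", "0"]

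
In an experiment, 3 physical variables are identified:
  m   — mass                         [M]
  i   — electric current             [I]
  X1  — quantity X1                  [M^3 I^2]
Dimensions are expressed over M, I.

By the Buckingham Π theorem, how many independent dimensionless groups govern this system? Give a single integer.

Exponent matrix [M,I] × [m,i,X1]:
  M: [ 1  0  3]
  I: [ 0  1  2]
Row reduction gives pivot columns m,i; rank = 2
3 vars − rank 2 = 1 Π group

1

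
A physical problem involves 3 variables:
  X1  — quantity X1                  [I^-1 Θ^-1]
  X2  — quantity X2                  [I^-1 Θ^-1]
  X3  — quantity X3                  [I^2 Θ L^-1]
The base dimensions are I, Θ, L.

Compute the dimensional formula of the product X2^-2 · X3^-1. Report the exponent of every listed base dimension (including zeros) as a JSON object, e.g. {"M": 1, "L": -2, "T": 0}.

{"I": 0, "Θ": 1, "L": 1}

Dimensional matrix (I×Θ×L by X1×X2×X3):
  I: [-1 -1  2]
  Θ: [-1 -1  1]
  L: [ 0  0 -1]
  [I]: (-2)·-1+(-1)·2 = 0
  [Θ]: (-2)·-1+(-1)·1 = 1
  [L]: (-2)·0+(-1)·-1 = 1
⇒ Θ L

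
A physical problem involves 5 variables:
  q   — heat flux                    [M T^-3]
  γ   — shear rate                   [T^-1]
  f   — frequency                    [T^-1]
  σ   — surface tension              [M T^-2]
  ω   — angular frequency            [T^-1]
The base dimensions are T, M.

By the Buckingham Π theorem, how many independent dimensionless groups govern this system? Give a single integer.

Dimensional matrix (T×M by q×γ×f×σ×ω):
  T: [-3 -1 -1 -2 -1]
  M: [ 1  0  0  1  0]
Row reduction gives pivot columns q,γ; rank = 2
n=5, r=2 ⇒ 3 dimensionless groups

3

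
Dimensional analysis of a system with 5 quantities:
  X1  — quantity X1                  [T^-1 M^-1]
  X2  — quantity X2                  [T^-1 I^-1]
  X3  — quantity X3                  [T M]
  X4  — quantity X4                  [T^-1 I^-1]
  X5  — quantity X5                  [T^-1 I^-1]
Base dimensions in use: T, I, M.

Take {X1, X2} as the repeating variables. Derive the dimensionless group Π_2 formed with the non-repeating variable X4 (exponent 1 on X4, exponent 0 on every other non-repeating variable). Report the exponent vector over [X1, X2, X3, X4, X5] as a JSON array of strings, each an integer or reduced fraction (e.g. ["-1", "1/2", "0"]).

Exponent matrix [T,I,M] × [X1,X2,X3,X4,X5]:
  T: [-1 -1  1 -1 -1]
  I: [ 0 -1  0 -1 -1]
  M: [-1  0  1  0  0]
Row reduction gives pivot columns X1,X2; rank = 2
Repeat: X1,X2; free: X3,X4,X5
RREF:
  r0: [   1    0   -1    0    0]
  r1: [   0    1    0    1    1]
  r2: [   0    0    0    0    0]
Fix exponent of X4 at 1, X3 at 0, X5 at 0; solve each RREF row for its pivot's exponent:
  r0: exp(X1) + (0)·1 = 0 ⇒ exp(X1) = 0
  r1: exp(X2) + (1)·1 = 0 ⇒ exp(X2) = -1
Π_2 = X2^-1 · X4

["0", "-1", "0", "1", "0"]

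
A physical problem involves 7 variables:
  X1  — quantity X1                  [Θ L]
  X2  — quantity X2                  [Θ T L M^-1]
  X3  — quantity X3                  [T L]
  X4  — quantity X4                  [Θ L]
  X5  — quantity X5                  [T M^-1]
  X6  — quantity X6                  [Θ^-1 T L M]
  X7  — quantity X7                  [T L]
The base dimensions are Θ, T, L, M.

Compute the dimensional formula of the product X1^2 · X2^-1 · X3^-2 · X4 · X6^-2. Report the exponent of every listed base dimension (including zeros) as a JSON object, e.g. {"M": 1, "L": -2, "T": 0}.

Dimensional matrix (Θ×T×L×M by X1×X2×X3×X4×X5×X6×X7):
  Θ: [ 1  1  0  1  0 -1  0]
  T: [ 0  1  1  0  1  1  1]
  L: [ 1  1  1  1  0  1  1]
  M: [ 0 -1  0  0 -1  1  0]
  [Θ]: (2)·1+(-1)·1+(-2)·0+(1)·1+(-2)·-1 = 4
  [T]: (2)·0+(-1)·1+(-2)·1+(1)·0+(-2)·1 = -5
  [L]: (2)·1+(-1)·1+(-2)·1+(1)·1+(-2)·1 = -2
  [M]: (2)·0+(-1)·-1+(-2)·0+(1)·0+(-2)·1 = -1
⇒ Θ^4 T^-5 L^-2 M^-1

{"Θ": 4, "T": -5, "L": -2, "M": -1}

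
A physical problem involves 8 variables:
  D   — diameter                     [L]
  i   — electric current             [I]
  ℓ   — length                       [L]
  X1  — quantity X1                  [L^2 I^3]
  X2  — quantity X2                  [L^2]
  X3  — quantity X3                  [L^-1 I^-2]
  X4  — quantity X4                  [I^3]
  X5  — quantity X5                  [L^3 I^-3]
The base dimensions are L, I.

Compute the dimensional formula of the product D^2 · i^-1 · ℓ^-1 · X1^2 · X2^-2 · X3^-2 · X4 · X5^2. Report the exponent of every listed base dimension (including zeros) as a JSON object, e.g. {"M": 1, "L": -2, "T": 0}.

{"L": 9, "I": 6}

Write exponents as rows L,I / cols D,i,ℓ,X1,X2,X3,X4,X5:
  L: [ 1  0  1  2  2 -1  0  3]
  I: [ 0  1  0  3  0 -2  3 -3]
  [L]: (2)·1+(-1)·0+(-1)·1+(2)·2+(-2)·2+(-2)·-1+(1)·0+(2)·3 = 9
  [I]: (2)·0+(-1)·1+(-1)·0+(2)·3+(-2)·0+(-2)·-2+(1)·3+(2)·-3 = 6
⇒ L^9 I^6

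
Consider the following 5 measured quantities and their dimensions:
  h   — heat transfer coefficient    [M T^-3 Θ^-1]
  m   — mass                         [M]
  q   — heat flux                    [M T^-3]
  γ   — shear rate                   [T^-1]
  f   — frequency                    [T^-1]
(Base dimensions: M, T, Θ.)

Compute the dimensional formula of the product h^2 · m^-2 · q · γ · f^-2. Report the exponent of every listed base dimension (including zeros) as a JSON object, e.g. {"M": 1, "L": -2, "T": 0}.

Dimensional matrix (M×T×Θ by h×m×q×γ×f):
  M: [ 1  1  1  0  0]
  T: [-3  0 -3 -1 -1]
  Θ: [-1  0  0  0  0]
  [M]: (2)·1+(-2)·1+(1)·1+(1)·0+(-2)·0 = 1
  [T]: (2)·-3+(-2)·0+(1)·-3+(1)·-1+(-2)·-1 = -8
  [Θ]: (2)·-1+(-2)·0+(1)·0+(1)·0+(-2)·0 = -2
⇒ M T^-8 Θ^-2

{"M": 1, "T": -8, "Θ": -2}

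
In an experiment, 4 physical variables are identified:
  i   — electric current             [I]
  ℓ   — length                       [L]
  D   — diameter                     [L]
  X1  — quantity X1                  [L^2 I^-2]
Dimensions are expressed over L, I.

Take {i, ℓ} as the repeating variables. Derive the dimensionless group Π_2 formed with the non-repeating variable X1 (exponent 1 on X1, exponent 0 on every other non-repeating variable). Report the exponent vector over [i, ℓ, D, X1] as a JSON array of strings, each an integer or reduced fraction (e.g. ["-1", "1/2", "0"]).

["2", "-2", "0", "1"]

Exponent matrix [L,I] × [i,ℓ,D,X1]:
  L: [ 0  1  1  2]
  I: [ 1  0  0 -2]
Row reduction gives pivot columns i,ℓ; rank = 2
Pivot set = {i,ℓ}, free = {D,X1}
RREF:
  r0: [   1    0    0   -2]
  r1: [   0    1    1    2]
Fix exponent of X1 at 1, D at 0; solve each RREF row for its pivot's exponent:
  r0: exp(i) + (-2)·1 = 0 ⇒ exp(i) = 2
  r1: exp(ℓ) + (2)·1 = 0 ⇒ exp(ℓ) = -2
Π_2 = i^2 · ℓ^-2 · X1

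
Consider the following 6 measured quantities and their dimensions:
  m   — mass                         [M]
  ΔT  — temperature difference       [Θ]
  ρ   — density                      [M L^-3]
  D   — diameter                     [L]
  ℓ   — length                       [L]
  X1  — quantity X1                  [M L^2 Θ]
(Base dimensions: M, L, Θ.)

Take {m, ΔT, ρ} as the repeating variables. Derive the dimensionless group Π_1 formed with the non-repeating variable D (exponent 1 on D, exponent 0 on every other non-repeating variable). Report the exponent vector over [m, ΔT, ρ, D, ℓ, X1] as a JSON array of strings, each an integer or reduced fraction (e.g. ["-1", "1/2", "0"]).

Write exponents as rows M,L,Θ / cols m,ΔT,ρ,D,ℓ,X1:
  M: [ 1  0  1  0  0  1]
  L: [ 0  0 -3  1  1  2]
  Θ: [ 0  1  0  0  0  1]
Echelon form has 3 nonzero rows (pivots: m,ΔT,ρ)
Pivot set = {m,ΔT,ρ}, free = {D,ℓ,X1}
RREF:
  r0: [   1    0    0  1/3  1/3  5/3]
  r1: [   0    1    0    0    0    1]
  r2: [   0    0    1 -1/3 -1/3 -2/3]
Fix exponent of D at 1, ℓ at 0, X1 at 0; solve each RREF row for its pivot's exponent:
  r0: exp(m) + (1/3)·1 = 0 ⇒ exp(m) = -1/3
  r1: exp(ΔT) + (0)·1 = 0 ⇒ exp(ΔT) = 0
  r2: exp(ρ) + (-1/3)·1 = 0 ⇒ exp(ρ) = 1/3
Π_1 = m^(-1/3) · ρ^(1/3) · D

["-1/3", "0", "1/3", "1", "0", "0"]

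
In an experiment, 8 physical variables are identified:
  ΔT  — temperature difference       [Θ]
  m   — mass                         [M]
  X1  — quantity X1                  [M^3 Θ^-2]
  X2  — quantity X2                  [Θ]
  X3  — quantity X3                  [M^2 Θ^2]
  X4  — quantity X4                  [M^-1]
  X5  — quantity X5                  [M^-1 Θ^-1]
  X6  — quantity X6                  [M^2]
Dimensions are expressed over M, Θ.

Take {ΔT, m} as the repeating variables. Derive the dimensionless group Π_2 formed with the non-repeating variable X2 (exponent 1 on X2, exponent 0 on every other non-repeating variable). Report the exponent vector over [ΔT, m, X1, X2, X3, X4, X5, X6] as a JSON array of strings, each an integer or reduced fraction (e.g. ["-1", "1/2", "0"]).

Exponent matrix [M,Θ] × [ΔT,m,X1,X2,X3,X4,X5,X6]:
  M: [ 0  1  3  0  2 -1 -1  2]
  Θ: [ 1  0 -2  1  2  0 -1  0]
RREF → pivots at {ΔT,m} ⇒ r = 2
Repeat: ΔT,m; free: X1,X2,X3,X4,X5,X6
RREF:
  r0: [   1    0   -2    1    2    0   -1    0]
  r1: [   0    1    3    0    2   -1   -1    2]
Fix exponent of X2 at 1, X1 at 0, X3 at 0, X4 at 0, X5 at 0, X6 at 0; solve each RREF row for its pivot's exponent:
  r0: exp(ΔT) + (1)·1 = 0 ⇒ exp(ΔT) = -1
  r1: exp(m) + (0)·1 = 0 ⇒ exp(m) = 0
Π_2 = ΔT^-1 · X2

["-1", "0", "0", "1", "0", "0", "0", "0"]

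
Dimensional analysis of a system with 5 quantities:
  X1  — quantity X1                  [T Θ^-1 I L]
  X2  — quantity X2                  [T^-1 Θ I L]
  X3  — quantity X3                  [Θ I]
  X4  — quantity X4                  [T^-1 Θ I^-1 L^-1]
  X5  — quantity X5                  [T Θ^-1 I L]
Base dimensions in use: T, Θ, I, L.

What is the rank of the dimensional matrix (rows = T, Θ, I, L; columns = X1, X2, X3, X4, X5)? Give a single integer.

Exponent matrix [T,Θ,I,L] × [X1,X2,X3,X4,X5]:
  T: [ 1 -1  0 -1  1]
  Θ: [-1  1  1  1 -1]
  I: [ 1  1  1 -1  1]
  L: [ 1  1  0 -1  1]
Row reduction gives pivot columns X1,X2,X3; rank = 3

3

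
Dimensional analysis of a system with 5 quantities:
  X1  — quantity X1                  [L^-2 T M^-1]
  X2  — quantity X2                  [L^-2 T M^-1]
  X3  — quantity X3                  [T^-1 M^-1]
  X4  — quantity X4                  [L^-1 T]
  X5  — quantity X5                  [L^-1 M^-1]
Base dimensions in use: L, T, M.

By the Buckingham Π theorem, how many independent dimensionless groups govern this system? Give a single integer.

3

Dimensional matrix (L×T×M by X1×X2×X3×X4×X5):
  L: [-2 -2  0 -1 -1]
  T: [ 1  1 -1  1  0]
  M: [-1 -1 -1  0 -1]
RREF → pivots at {X1,X3} ⇒ r = 2
5 vars − rank 2 = 3 Π groups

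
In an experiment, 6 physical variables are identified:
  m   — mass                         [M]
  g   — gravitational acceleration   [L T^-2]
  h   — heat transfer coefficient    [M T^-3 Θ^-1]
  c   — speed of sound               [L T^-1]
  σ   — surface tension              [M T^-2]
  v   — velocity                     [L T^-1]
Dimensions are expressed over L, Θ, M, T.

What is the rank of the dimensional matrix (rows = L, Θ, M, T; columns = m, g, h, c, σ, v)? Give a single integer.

Dimensional matrix (L×Θ×M×T by m×g×h×c×σ×v):
  L: [ 0  1  0  1  0  1]
  Θ: [ 0  0 -1  0  0  0]
  M: [ 1  0  1  0  1  0]
  T: [ 0 -2 -3 -1 -2 -1]
Row reduction gives pivot columns m,g,h,c; rank = 4

4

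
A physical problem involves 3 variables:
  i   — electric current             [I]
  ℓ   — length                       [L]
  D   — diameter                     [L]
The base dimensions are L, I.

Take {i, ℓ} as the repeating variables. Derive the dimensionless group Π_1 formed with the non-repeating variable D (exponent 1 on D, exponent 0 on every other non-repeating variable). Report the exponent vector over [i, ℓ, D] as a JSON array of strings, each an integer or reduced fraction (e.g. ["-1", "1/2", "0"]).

["0", "-1", "1"]

Write exponents as rows L,I / cols i,ℓ,D:
  L: [ 0  1  1]
  I: [ 1  0  0]
Row reduction gives pivot columns i,ℓ; rank = 2
Repeat: i,ℓ; free: D
RREF:
  r0: [   1    0    0]
  r1: [   0    1    1]
Fix exponent of D at 1; solve each RREF row for its pivot's exponent:
  r0: exp(i) + (0)·1 = 0 ⇒ exp(i) = 0
  r1: exp(ℓ) + (1)·1 = 0 ⇒ exp(ℓ) = -1
Π_1 = ℓ^-1 · D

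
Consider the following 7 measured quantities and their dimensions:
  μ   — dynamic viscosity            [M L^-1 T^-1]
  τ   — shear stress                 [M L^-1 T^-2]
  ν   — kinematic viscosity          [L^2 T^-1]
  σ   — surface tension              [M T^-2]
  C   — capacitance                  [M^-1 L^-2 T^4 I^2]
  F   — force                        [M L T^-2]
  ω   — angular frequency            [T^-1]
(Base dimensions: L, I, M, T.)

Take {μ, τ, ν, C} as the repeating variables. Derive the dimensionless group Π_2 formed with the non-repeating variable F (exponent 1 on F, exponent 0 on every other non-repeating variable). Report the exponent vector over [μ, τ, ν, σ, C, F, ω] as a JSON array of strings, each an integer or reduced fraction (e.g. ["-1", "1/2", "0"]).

["-1", "0", "-1", "0", "0", "1", "0"]

Dimensional matrix (L×I×M×T by μ×τ×ν×σ×C×F×ω):
  L: [-1 -1  2  0 -2  1  0]
  I: [ 0  0  0  0  2  0  0]
  M: [ 1  1  0  1 -1  1  0]
  T: [-1 -2 -1 -2  4 -2 -1]
RREF → pivots at {μ,τ,ν,C} ⇒ r = 4
Pivot set = {μ,τ,ν,C}, free = {σ,F,ω}
RREF:
  r0: [   1    0    0  1/2    0    1   -1]
  r1: [   0    1    0  1/2    0    0    1]
  r2: [   0    0    1  1/2    0    1    0]
  r3: [   0    0    0    0    1    0    0]
Fix exponent of F at 1, σ at 0, ω at 0; solve each RREF row for its pivot's exponent:
  r0: exp(μ) + (1)·1 = 0 ⇒ exp(μ) = -1
  r1: exp(τ) + (0)·1 = 0 ⇒ exp(τ) = 0
  r2: exp(ν) + (1)·1 = 0 ⇒ exp(ν) = -1
  r3: exp(C) + (0)·1 = 0 ⇒ exp(C) = 0
Π_2 = μ^-1 · ν^-1 · F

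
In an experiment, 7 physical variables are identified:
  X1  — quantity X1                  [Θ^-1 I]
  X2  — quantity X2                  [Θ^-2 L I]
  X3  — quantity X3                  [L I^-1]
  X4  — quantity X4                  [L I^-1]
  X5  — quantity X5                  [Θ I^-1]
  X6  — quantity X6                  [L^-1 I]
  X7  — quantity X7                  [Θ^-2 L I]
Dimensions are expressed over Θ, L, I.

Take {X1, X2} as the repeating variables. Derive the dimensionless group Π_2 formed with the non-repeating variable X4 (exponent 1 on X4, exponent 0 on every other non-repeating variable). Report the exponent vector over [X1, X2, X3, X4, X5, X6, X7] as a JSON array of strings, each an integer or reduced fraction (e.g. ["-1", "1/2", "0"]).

["2", "-1", "0", "1", "0", "0", "0"]

Write exponents as rows Θ,L,I / cols X1,X2,X3,X4,X5,X6,X7:
  Θ: [-1 -2  0  0  1  0 -2]
  L: [ 0  1  1  1  0 -1  1]
  I: [ 1  1 -1 -1 -1  1  1]
RREF → pivots at {X1,X2} ⇒ r = 2
Pivot set = {X1,X2}, free = {X3,X4,X5,X6,X7}
RREF:
  r0: [   1    0   -2   -2   -1    2    0]
  r1: [   0    1    1    1    0   -1    1]
  r2: [   0    0    0    0    0    0    0]
Fix exponent of X4 at 1, X3 at 0, X5 at 0, X6 at 0, X7 at 0; solve each RREF row for its pivot's exponent:
  r0: exp(X1) + (-2)·1 = 0 ⇒ exp(X1) = 2
  r1: exp(X2) + (1)·1 = 0 ⇒ exp(X2) = -1
Π_2 = X1^2 · X2^-1 · X4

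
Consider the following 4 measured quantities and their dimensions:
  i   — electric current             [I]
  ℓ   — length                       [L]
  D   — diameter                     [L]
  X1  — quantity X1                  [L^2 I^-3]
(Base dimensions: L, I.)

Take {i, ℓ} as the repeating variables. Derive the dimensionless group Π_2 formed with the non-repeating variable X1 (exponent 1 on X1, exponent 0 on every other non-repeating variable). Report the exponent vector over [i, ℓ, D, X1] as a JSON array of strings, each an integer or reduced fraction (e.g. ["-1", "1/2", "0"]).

["3", "-2", "0", "1"]

Write exponents as rows L,I / cols i,ℓ,D,X1:
  L: [ 0  1  1  2]
  I: [ 1  0  0 -3]
Row reduction gives pivot columns i,ℓ; rank = 2
Repeat: i,ℓ; free: D,X1
RREF:
  r0: [   1    0    0   -3]
  r1: [   0    1    1    2]
Fix exponent of X1 at 1, D at 0; solve each RREF row for its pivot's exponent:
  r0: exp(i) + (-3)·1 = 0 ⇒ exp(i) = 3
  r1: exp(ℓ) + (2)·1 = 0 ⇒ exp(ℓ) = -2
Π_2 = i^3 · ℓ^-2 · X1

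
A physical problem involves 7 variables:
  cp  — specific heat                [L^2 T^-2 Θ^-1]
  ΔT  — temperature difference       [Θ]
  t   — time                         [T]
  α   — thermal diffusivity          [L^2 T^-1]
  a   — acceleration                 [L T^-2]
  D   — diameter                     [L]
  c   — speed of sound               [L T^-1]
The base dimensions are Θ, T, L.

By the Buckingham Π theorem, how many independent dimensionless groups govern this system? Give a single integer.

4

Write exponents as rows Θ,T,L / cols cp,ΔT,t,α,a,D,c:
  Θ: [-1  1  0  0  0  0  0]
  T: [-2  0  1 -1 -2  0 -1]
  L: [ 2  0  0  2  1  1  1]
Echelon form has 3 nonzero rows (pivots: cp,ΔT,t)
n=7, r=3 ⇒ 4 dimensionless groups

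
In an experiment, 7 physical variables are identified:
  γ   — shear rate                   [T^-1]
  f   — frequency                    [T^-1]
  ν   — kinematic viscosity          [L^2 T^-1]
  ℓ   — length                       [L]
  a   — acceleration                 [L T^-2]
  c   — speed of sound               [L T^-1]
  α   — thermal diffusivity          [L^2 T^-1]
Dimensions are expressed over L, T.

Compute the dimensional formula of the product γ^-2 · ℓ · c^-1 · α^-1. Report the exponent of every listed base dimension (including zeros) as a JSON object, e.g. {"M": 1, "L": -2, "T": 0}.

{"L": -2, "T": 4}

Dimensional matrix (L×T by γ×f×ν×ℓ×a×c×α):
  L: [ 0  0  2  1  1  1  2]
  T: [-1 -1 -1  0 -2 -1 -1]
  [L]: (-2)·0+(1)·1+(-1)·1+(-1)·2 = -2
  [T]: (-2)·-1+(1)·0+(-1)·-1+(-1)·-1 = 4
⇒ L^-2 T^4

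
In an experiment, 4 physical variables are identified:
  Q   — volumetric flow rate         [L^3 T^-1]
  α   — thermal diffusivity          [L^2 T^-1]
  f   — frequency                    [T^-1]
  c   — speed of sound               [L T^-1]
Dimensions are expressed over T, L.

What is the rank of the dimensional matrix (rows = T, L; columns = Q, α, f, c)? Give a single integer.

Exponent matrix [T,L] × [Q,α,f,c]:
  T: [-1 -1 -1 -1]
  L: [ 3  2  0  1]
Echelon form has 2 nonzero rows (pivots: Q,α)

2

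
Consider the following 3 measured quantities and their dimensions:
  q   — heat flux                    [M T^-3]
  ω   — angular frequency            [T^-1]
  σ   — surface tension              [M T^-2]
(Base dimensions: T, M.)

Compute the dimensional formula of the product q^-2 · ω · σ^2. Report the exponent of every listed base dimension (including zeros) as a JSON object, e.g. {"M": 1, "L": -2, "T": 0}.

Dimensional matrix (T×M by q×ω×σ):
  T: [-3 -1 -2]
  M: [ 1  0  1]
  [T]: (-2)·-3+(1)·-1+(2)·-2 = 1
  [M]: (-2)·1+(1)·0+(2)·1 = 0
⇒ T

{"T": 1, "M": 0}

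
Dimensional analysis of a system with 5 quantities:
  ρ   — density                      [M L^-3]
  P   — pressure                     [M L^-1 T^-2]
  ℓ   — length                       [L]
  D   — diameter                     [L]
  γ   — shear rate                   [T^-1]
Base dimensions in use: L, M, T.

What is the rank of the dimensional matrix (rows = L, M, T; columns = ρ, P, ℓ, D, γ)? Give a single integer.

Write exponents as rows L,M,T / cols ρ,P,ℓ,D,γ:
  L: [-3 -1  1  1  0]
  M: [ 1  1  0  0  0]
  T: [ 0 -2  0  0 -1]
Echelon form has 3 nonzero rows (pivots: ρ,P,ℓ)

3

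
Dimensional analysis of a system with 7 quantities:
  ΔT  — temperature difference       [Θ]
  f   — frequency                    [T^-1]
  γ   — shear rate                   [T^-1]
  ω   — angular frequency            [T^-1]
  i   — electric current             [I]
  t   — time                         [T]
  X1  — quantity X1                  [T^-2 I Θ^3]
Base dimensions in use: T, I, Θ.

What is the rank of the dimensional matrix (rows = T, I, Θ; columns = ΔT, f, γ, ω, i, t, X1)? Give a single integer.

Write exponents as rows T,I,Θ / cols ΔT,f,γ,ω,i,t,X1:
  T: [ 0 -1 -1 -1  0  1 -2]
  I: [ 0  0  0  0  1  0  1]
  Θ: [ 1  0  0  0  0  0  3]
RREF → pivots at {ΔT,f,i} ⇒ r = 3

3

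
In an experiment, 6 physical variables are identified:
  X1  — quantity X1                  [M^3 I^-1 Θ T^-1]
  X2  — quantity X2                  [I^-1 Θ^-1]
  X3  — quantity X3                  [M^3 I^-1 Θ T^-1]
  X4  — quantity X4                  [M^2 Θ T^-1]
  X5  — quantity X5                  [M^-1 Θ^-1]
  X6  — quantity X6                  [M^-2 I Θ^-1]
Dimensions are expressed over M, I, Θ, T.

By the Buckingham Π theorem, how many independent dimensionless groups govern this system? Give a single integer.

3

Exponent matrix [M,I,Θ,T] × [X1,X2,X3,X4,X5,X6]:
  M: [ 3  0  3  2 -1 -2]
  I: [-1 -1 -1  0  0  1]
  Θ: [ 1 -1  1  1 -1 -1]
  T: [-1  0 -1 -1  0  0]
Echelon form has 3 nonzero rows (pivots: X1,X2,X4)
Π count = n − r = 6 − 3 = 3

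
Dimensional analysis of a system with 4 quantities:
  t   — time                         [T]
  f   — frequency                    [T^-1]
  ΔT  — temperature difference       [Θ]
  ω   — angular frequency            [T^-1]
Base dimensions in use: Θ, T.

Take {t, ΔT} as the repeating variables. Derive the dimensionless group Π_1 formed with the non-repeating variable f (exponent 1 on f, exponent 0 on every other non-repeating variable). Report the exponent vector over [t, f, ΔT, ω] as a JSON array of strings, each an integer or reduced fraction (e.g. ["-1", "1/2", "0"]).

Dimensional matrix (Θ×T by t×f×ΔT×ω):
  Θ: [ 0  0  1  0]
  T: [ 1 -1  0 -1]
Echelon form has 2 nonzero rows (pivots: t,ΔT)
Repeat: t,ΔT; free: f,ω
RREF:
  r0: [   1   -1    0   -1]
  r1: [   0    0    1    0]
Fix exponent of f at 1, ω at 0; solve each RREF row for its pivot's exponent:
  r0: exp(t) + (-1)·1 = 0 ⇒ exp(t) = 1
  r1: exp(ΔT) + (0)·1 = 0 ⇒ exp(ΔT) = 0
Π_1 = t · f

["1", "1", "0", "0"]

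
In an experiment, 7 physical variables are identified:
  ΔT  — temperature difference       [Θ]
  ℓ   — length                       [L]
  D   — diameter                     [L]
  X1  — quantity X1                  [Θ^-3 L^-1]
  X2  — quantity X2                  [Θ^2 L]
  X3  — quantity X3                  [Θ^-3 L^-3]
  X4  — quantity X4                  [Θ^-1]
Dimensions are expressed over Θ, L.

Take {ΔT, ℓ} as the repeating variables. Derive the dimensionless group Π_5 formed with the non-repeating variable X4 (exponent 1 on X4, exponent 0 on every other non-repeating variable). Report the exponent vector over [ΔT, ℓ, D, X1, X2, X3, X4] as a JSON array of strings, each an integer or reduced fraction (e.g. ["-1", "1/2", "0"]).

Write exponents as rows Θ,L / cols ΔT,ℓ,D,X1,X2,X3,X4:
  Θ: [ 1  0  0 -3  2 -3 -1]
  L: [ 0  1  1 -1  1 -3  0]
RREF → pivots at {ΔT,ℓ} ⇒ r = 2
Repeat: ΔT,ℓ; free: D,X1,X2,X3,X4
RREF:
  r0: [   1    0    0   -3    2   -3   -1]
  r1: [   0    1    1   -1    1   -3    0]
Fix exponent of X4 at 1, D at 0, X1 at 0, X2 at 0, X3 at 0; solve each RREF row for its pivot's exponent:
  r0: exp(ΔT) + (-1)·1 = 0 ⇒ exp(ΔT) = 1
  r1: exp(ℓ) + (0)·1 = 0 ⇒ exp(ℓ) = 0
Π_5 = ΔT · X4

["1", "0", "0", "0", "0", "0", "1"]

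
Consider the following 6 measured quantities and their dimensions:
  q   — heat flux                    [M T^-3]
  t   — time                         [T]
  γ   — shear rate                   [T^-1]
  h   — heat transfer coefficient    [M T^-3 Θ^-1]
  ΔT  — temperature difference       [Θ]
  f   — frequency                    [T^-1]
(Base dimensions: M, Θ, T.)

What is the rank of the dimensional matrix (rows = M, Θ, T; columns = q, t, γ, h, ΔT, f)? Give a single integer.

Exponent matrix [M,Θ,T] × [q,t,γ,h,ΔT,f]:
  M: [ 1  0  0  1  0  0]
  Θ: [ 0  0  0 -1  1  0]
  T: [-3  1 -1 -3  0 -1]
Row reduction gives pivot columns q,t,h; rank = 3

3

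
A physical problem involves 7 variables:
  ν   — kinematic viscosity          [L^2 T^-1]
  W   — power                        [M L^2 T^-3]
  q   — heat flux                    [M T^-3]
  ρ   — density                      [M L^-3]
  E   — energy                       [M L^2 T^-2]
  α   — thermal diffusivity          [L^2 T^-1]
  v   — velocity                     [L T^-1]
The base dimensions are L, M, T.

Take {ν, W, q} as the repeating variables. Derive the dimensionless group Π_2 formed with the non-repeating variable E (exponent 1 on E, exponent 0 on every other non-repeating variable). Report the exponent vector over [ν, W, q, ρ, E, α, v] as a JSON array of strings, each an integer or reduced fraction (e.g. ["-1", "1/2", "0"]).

Dimensional matrix (L×M×T by ν×W×q×ρ×E×α×v):
  L: [ 2  2  0 -3  2  2  1]
  M: [ 0  1  1  1  1  0  0]
  T: [-1 -3 -3  0 -2 -1 -1]
Row reduction gives pivot columns ν,W,q; rank = 3
Pivot set = {ν,W,q}, free = {ρ,E,α,v}
RREF:
  r0: [   1    0    0   -3   -1    1    1]
  r1: [   0    1    0  3/2    2    0 -1/2]
  r2: [   0    0    1 -1/2   -1    0  1/2]
Fix exponent of E at 1, ρ at 0, α at 0, v at 0; solve each RREF row for its pivot's exponent:
  r0: exp(ν) + (-1)·1 = 0 ⇒ exp(ν) = 1
  r1: exp(W) + (2)·1 = 0 ⇒ exp(W) = -2
  r2: exp(q) + (-1)·1 = 0 ⇒ exp(q) = 1
Π_2 = ν · W^-2 · q · E

["1", "-2", "1", "0", "1", "0", "0"]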